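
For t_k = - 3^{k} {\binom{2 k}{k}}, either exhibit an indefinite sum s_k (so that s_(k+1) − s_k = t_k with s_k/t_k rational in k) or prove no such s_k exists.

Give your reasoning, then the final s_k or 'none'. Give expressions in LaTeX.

no hypergeometric antidifference exists

Compute t_(k+1)/t_k: get 6*(2*k + 1)/(k + 1).
So A=12*k + 6 and B=k + 1, with C=1.
f must satisfy (12*k + 6)·f(k+1) − (k)·f(k) = 1.
Bound: deg f ≤ -1.
Negative degree bound (-1): no f exists, t_k not Gosper-summable.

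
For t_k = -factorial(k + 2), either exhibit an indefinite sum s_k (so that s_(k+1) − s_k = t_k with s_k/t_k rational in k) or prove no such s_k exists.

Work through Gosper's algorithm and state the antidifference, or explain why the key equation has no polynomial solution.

The ratio is k + 3.
Normal form (A,B,C) = (k + 3, 1, 1).
Solve (k + 3)·f(k+1) − (1)·f(k) = 1.
From deg A=1, deg B=0, deg C=0: d=-1.
Bound -1 < 0, so the key equation has no polynomial solution.

none — t_k is not Gosper-summable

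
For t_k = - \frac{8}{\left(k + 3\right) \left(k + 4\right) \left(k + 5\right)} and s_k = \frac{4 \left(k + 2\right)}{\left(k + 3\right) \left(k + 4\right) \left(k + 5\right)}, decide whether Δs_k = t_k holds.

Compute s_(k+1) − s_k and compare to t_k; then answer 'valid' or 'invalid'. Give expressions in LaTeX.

Invalid: residual \frac{36}{k^{4} + 18 k^{3} + 119 k^{2} + 342 k + 360} ≠ 0.

s_(k+1) = 4*(k + 3)/((k + 4)*(k + 5)*(k + 6))
s_(k+1) − s_k = 4*(-2*k - 3)/(k**4 + 18*k**3 + 119*k**2 + 342*k + 360)
(s_(k+1) − s_k) − t_k = 36/(k**4 + 18*k**3 + 119*k**2 + 342*k + 360)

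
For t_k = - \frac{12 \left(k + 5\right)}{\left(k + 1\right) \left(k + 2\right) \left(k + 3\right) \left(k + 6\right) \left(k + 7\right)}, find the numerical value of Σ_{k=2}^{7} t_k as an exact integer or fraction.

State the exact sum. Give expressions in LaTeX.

The ratio is (k + 1)*(k + 6)**2/((k + 4)*(k + 5)*(k + 8)).
So A=k + 1 and B=k + 8, with C=k**3 + 14*k**2 + 65*k + 100.
Key eq: (k + 1)·f(k+1) = (k + 7)·f(k) + (k**3 + 14*k**2 + 65*k + 100).
Degrees (1,1,3) ⇒ d ≤ 6.
Coefficient equations give f(k) = k*(k + 3)*(k + 4)**2*(k + 5)**2/36.
R(k) = B(k−1)·f(k)/C(k) = k*(k + 3)*(k + 4)*(k + 7)/36; s_k = R·t_k = k*(-k**2 - 9*k - 20)/(3*(k**3 + 9*k**2 + 20*k + 12)).
s_(k+1) − s_k = 12*(-k - 5)/(k**5 + 19*k**4 + 131*k**3 + 401*k**2 + 540*k + 252) = t_k.
Sum = s_(8) − s_(2); s_(8) = -104/315, s_(2) = -7/24 ⇒ -97/2520.

Σ = -97/2520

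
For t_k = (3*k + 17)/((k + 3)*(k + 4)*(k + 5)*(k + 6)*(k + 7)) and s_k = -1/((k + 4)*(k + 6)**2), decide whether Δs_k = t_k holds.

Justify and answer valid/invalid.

Invalid: residual 3*(-4*k**2 - 47*k - 137)/(k**7 + 38*k**6 + 612*k**5 + 5410*k**4 + 28319*k**3 + 87672*k**2 + 148428*k + 105840) ≠ 0.

s_(k+1) = -1/((k + 5)*(k + 7)**2)
s_(k+1) − s_k = -1/((k + 5)*(k + 7)**2) + 1/((k + 4)*(k + 6)**2)
(s_(k+1) − s_k) − t_k = 3*(-4*k**2 - 47*k - 137)/(k**7 + 38*k**6 + 612*k**5 + 5410*k**4 + 28319*k**3 + 87672*k**2 + 148428*k + 105840)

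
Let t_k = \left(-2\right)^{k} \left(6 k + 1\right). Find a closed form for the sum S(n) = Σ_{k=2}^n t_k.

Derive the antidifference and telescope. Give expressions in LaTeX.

S(n) = 4 \left(-2\right)^{n} n + 2 \left(-2\right)^{n} + 12

Step 1: r(k) = 2*(-6*k - 7)/(6*k + 1).
Factor: A=-2; B=1; C=k + 1/6.
Solve (-2)·f(k+1) − (1)·f(k) = k + 1/6.
d = 1 from the (0,0,1) case.
Coefficient equations give f(k) = -(2*k - 1)/6.
R(k) = B(k−1)·f(k)/C(k) = -(2*k - 1)/(6*k + 1); s_k = R·t_k = (-2)**k*(1 - 2*k).
s_(k+1) − s_k = (-2)**k*(6*k + 1) = t_k.
Evaluate: s_(n+1) = 2*(-2)**n*(2*n + 1); subtract s_(2) = -12 ⇒ S(n) = 4*(-2)**n*n + 2*(-2)**n + 12.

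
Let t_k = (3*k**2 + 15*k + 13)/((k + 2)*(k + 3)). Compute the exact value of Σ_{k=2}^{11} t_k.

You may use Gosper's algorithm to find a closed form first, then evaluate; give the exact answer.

Σ = 815/28

Step 1: r(k) = (k + 2)*(15*k + 3*(k + 1)**2 + 28)/((k + 4)*(3*k**2 + 15*k + 13)).
Gosper form: A/B · C(k+1)/C(k) with A=k + 2, B=k + 4, C=k**2 + 5*k + 13/3.
f must satisfy (k + 2)·f(k+1) − (k + 3)·f(k) = k**2 + 5*k + 13/3.
Bound: deg f ≤ 2.
Solving with deg f ≤ 2: f(k) = k*(6*k + 7)/6.
Certificate R = B(k−1)f/C = k*(k + 3)*(6*k + 7)/(2*(3*k**2 + 15*k + 13)) gives s_k = k*(6*k + 7)/(2*(k + 2)).
Δs = (3*k**2 + 15*k + 13)/(k**2 + 5*k + 6), as required.
Sum = s_(12) − s_(2); s_(12) = 237/7, s_(2) = 19/4 ⇒ 815/28.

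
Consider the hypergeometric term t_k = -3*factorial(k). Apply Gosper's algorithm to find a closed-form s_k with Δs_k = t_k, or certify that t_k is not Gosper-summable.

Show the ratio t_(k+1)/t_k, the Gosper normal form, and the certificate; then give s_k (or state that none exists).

Ratio r(k) = k + 1.
So A=k + 1 and B=1, with C=1.
Key eq: (k + 1)·f(k+1) = (1)·f(k) + (1).
Bound: deg f ≤ -1.
deg f ≤ -1 is impossible — no certificate.

none (Gosper's algorithm certifies no s_k)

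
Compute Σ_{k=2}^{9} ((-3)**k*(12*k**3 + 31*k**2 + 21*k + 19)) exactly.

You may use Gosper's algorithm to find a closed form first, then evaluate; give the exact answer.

Σ = -181516392

Step 1: r(k) = 3*(-12*k**3 - 67*k**2 - 119*k - 83)/(12*k**3 + 31*k**2 + 21*k + 19).
So A=-3 and B=1, with C=k**3 + 31*k**2/12 + 7*k/4 + 19/12.
Solve (-3)·f(k+1) − (1)·f(k) = k**3 + 31*k**2/12 + 7*k/4 + 19/12.
deg f ≤ 3 (via 0,0,3).
Match coefficients ⇒ f(k) = -(3*k**3 + k**2 - 3*k + 4)/12.
Certificate R = B(k−1)f/C = -(3*k**3 + k**2 - 3*k + 4)/(12*k**3 + 31*k**2 + 21*k + 19) gives s_k = (-3)**k*(-3*k**3 - k**2 + 3*k - 4).
Check: Δs_k = (-3)**k*(12*k**3 + 31*k**2 + 21*k + 19). ✓
Telescoping: Σ = s_(10) − s_(2) = -181516626 − (-234) = -181516392.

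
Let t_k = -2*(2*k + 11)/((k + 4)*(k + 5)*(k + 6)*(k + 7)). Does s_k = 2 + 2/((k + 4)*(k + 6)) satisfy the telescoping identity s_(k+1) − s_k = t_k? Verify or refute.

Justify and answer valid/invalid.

valid (s_(k+1) − s_k reduces to t_k)

s_(k+1) = 2 + 2/((k + 5)*(k + 7))
s_(k+1) − s_k = 2*(-2*k - 11)/(k**4 + 22*k**3 + 179*k**2 + 638*k + 840)
(s_(k+1) − s_k) − t_k = 0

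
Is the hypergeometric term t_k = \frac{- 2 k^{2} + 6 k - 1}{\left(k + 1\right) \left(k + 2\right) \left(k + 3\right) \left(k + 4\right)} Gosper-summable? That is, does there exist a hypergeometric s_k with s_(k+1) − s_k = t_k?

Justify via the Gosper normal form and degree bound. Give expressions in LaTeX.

Ratio r(k) = (2*k**3 - 5*k - 3)/(2*k**3 + 4*k**2 - 29*k + 5).
A = k + 1, B = k + 5, C = k**2 - 3*k + 1/2.
Solve (k + 1)·f(k+1) − (k + 4)·f(k) = k**2 - 3*k + 1/2.
From deg A=1, deg B=1, deg C=2: d=3.
Coefficient equations give f(k) = k*(k**2 - 6*k + 11)/12.
R(k) = B(k−1)·f(k)/C(k) = k*(k + 4)*(k**2 - 6*k + 11)/(6*(2*k**2 - 6*k + 1)); s_k = R·t_k = k*(-k**2 + 6*k - 11)/(6*(k + 1)*(k + 2)*(k + 3)).
Verify: (-2*k**2 + 6*k - 1)/(k**4 + 10*k**3 + 35*k**2 + 50*k + 24) matches t_k.

Yes. s_k = \frac{k \left(- k^{2} + 6 k - 11\right)}{6 \left(k + 1\right) \left(k + 2\right) \left(k + 3\right)}.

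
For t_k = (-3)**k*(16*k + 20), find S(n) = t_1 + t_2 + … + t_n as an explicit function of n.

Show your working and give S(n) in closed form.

Compute t_(k+1)/t_k: get 3*(-4*k - 9)/(4*k + 5).
A = -3, B = 1, C = k + 5/4.
f must satisfy (-3)·f(k+1) − (1)·f(k) = k + 5/4.
deg f ≤ 1 (via 0,0,1).
Solving with deg f ≤ 1: f(k) = -(2*k + 1)/8.
So s_k = (B(k−1)f/C)·t_k = (-(2*k + 1)/(2*(4*k + 5)))·t_k = (-3)**k*(-4*k - 2).
Check: Δs_k = (-3)**k*(16*k + 20). ✓
Evaluate: s_(n+1) = 6*(-3)**n*(2*n + 3); subtract s_(1) = 18 ⇒ S(n) = 12*(-3)**n*n + 18*(-3)**n - 18.

S(n) = 12*(-3)**n*n + 18*(-3)**n - 18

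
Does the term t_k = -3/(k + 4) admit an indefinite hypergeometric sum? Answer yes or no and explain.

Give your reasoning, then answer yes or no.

Compute t_(k+1)/t_k: get (k + 4)/(k + 5).
Take A(k)=k + 4, B(k)=k + 5, C(k)=1.
Solve (k + 4)·f(k+1) − (k + 4)·f(k) = 1.
Degrees (1,1,0) ⇒ d ≤ 0.
f = c0 ⇒ A·f(k+1) − B(k−1)·f(k) − C = -1. The system {-1 = 0} is inconsistent; no antidifference.

No — key equation has no polynomial f.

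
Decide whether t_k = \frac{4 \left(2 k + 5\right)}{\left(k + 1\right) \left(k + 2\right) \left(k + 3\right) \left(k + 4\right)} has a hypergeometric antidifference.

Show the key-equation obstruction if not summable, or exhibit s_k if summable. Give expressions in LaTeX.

Yes. s_k = \frac{4 k \left(k + 4\right)}{3 \left(k^{2} + 4 k + 3\right)}.

Compute t_(k+1)/t_k: get (k + 1)*(2*k + 7)/((k + 5)*(2*k + 5)).
Gosper form: A/B · C(k+1)/C(k) with A=k + 1, B=k + 5, C=k + 5/2.
f must satisfy (k + 1)·f(k+1) − (k + 4)·f(k) = k + 5/2.
Bound: deg f ≤ 3.
Solve for f: f(k) = k*(k + 2)*(k + 4)/6 (degree 3 ≤ 3).
So s_k = (B(k−1)f/C)·t_k = (k*(k + 2)*(k + 4)**2/(3*(2*k + 5)))·t_k = 4*k*(k + 4)/(3*(k**2 + 4*k + 3)).
Check: Δs_k = 4*(2*k + 5)/(k**4 + 10*k**3 + 35*k**2 + 50*k + 24). ✓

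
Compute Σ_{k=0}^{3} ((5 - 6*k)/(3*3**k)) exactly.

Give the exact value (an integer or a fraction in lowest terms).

Σ = 92/81

Compute t_(k+1)/t_k: get (6*k + 1)/(3*(6*k - 5)).
So A=1/3 and B=1, with C=k - 5/6.
Solve (1/3)·f(k+1) − (1)·f(k) = k - 5/6.
Bound: deg f ≤ 1.
Solve for f: f(k) = -(3*k - 1)/2 (degree 1 ≤ 1).
Certificate R = B(k−1)f/C = -3*(3*k - 1)/(6*k - 5) gives s_k = (3*k - 1)/3**k.
Check: Δs_k = (5 - 6*k)/(3*3**k). ✓
Sum = s_(4) − s_(0); s_(4) = 11/81, s_(0) = -1 ⇒ 92/81.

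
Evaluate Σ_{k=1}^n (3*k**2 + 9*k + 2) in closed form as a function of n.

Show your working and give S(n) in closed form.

S(n) = n*(n**2 + 6*n + 7)

r(k) = (3*k**2 + 15*k + 14)/(3*k**2 + 9*k + 2) after simplifying.
Factor: A=1; B=1; C=k**2 + 3*k + 2/3.
Key eq: (1)·f(k+1) = (1)·f(k) + (k**2 + 3*k + 2/3).
Bound: deg f ≤ 3.
Solve for f: f(k) = k*(k**2 + 3*k - 2)/3 (degree 3 ≤ 3).
So s_k = (B(k−1)f/C)·t_k = (k*(k**2 + 3*k - 2)/(3*k**2 + 9*k + 2))·t_k = k*(k**2 + 3*k - 2).
Δs = 3*k**2 + 9*k + 2, as required.
Telescope: S(n) = s_(n+1) − s_(1) = n**3 + 6*n**2 + 7*n + 2 − (2) = n*(n**2 + 6*n + 7).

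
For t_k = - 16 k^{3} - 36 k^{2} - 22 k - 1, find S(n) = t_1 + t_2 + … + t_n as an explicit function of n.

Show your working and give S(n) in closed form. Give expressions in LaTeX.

Compute t_(k+1)/t_k: get (16*k**3 + 84*k**2 + 142*k + 75)/(16*k**3 + 36*k**2 + 22*k + 1).
A = 1, B = 1, C = k**3 + 9*k**2/4 + 11*k/8 + 1/16.
Key eq: (1)·f(k+1) = (1)·f(k) + (k**3 + 9*k**2/4 + 11*k/8 + 1/16).
deg f ≤ 4 (via 0,0,3).
Coefficient equations give f(k) = k*(4*k**3 + 4*k**2 - 3*k - 4)/16.
So s_k = (B(k−1)f/C)·t_k = (k*(4*k**3 + 4*k**2 - 3*k - 4)/(16*k**3 + 36*k**2 + 22*k + 1))·t_k = k*(-4*k**3 - 4*k**2 + 3*k + 4).
Check: Δs_k = -16*k**3 - 36*k**2 - 22*k - 1. ✓
Telescope: S(n) = s_(n+1) − s_(1) = -4*n**4 - 20*n**3 - 33*n**2 - 18*n - 1 − (-1) = n*(-4*n**3 - 20*n**2 - 33*n - 18).

S(n) = n \left(- 4 n^{3} - 20 n^{2} - 33 n - 18\right)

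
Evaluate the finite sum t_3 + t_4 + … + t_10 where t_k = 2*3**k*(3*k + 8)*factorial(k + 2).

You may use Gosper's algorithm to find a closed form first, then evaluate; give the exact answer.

Σ = 2206196107308720

Compute t_(k+1)/t_k: get 3*(k + 3)*(3*k + 11)/(3*k + 8).
Factor: A=3*k + 9; B=1; C=k + 8/3.
Solve (3*k + 9)·f(k+1) − (1)·f(k) = k + 8/3.
Bound: deg f ≤ 0.
Solve for f: f(k) = 1/3 (degree 0 ≤ 0).
Certificate R = B(k−1)f/C = 1/(3*k + 8) gives s_k = 2*3**k*factorial(k + 2).
Check: Δs_k = 2*3**k*(3*k + 8)*factorial(k + 2). ✓
Σ_(k=3)^(10) t_k = s_(11) − s_(3) = 2206196107315200 − (6480) = 2206196107308720.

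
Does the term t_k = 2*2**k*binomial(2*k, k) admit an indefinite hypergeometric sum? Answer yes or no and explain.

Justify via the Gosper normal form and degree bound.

r(k) = 4*(2*k + 1)/(k + 1) after simplifying.
Gosper form: A/B · C(k+1)/C(k) with A=8*k + 4, B=k + 1, C=1.
Set up (8*k + 4)·f(k+1) − (k)·f(k) − (1) = 0.
Bound: deg f ≤ -1.
deg f ≤ -1 is impossible — no certificate.

No. Not Gosper-summable.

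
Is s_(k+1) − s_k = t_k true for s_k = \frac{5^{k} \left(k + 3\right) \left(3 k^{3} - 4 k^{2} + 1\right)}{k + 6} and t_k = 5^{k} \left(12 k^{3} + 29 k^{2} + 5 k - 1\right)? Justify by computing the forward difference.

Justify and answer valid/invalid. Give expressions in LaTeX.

Invalid: residual \frac{5^{k} \left(- 36 k^{4} - 294 k^{3} - 549 k^{2} - 87 k + 21\right)}{k^{2} + 13 k + 42} ≠ 0.

s_(k+1) = 5**(k + 1)*k*(3*k**3 + 17*k**2 + 21*k + 4)/(k + 7)
s_(k+1) − s_k = 5**k*(12*k**5 + 149*k**4 + 592*k**3 + 733*k**2 + 110*k - 21)/(k**2 + 13*k + 42)
(s_(k+1) − s_k) − t_k = 5**k*(-36*k**4 - 294*k**3 - 549*k**2 - 87*k + 21)/(k**2 + 13*k + 42)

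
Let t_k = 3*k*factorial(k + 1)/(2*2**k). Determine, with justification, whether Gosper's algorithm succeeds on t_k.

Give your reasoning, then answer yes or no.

Yes. s_k = 3*factorial(k + 1)/2**k.

Ratio r(k) = (k + 1)*(k + 2)/(2*k).
Gosper form: A/B · C(k+1)/C(k) with A=k/2 + 1, B=1, C=k.
Set up (k/2 + 1)·f(k+1) − (1)·f(k) − (k) = 0.
From deg A=1, deg B=0, deg C=1: d=0.
Solving with deg f ≤ 0: f(k) = 2.
Certificate R = B(k−1)f/C = 2/k gives s_k = 3*factorial(k + 1)/2**k.
Verify: 3*k*factorial(k + 1)/(2*2**k) matches t_k.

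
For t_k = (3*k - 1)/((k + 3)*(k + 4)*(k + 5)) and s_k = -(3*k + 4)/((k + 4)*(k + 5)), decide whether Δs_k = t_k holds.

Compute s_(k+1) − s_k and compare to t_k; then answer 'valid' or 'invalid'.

s_(k+1) = (-3*k - 7)/((k + 5)*(k + 6))
s_(k+1) − s_k = (3*k - 4)/(k**3 + 15*k**2 + 74*k + 120)
(s_(k+1) − s_k) − t_k = 6*(-2*k - 1)/(k**4 + 18*k**3 + 119*k**2 + 342*k + 360)

Invalid: residual 6*(-2*k - 1)/(k**4 + 18*k**3 + 119*k**2 + 342*k + 360) ≠ 0.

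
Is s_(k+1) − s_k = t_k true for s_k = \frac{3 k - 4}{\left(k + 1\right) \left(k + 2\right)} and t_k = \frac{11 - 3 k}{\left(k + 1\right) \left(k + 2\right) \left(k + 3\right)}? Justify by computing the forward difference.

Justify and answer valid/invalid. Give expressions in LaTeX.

Valid — Δs_k = t_k.

s_(k+1) = (3*k - 1)/((k + 2)*(k + 3))
s_(k+1) − s_k = (11 - 3*k)/(k**3 + 6*k**2 + 11*k + 6)
(s_(k+1) − s_k) − t_k = 0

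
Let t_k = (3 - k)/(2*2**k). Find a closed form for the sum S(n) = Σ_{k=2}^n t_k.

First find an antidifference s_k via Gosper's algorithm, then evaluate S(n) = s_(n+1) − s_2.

S(n) = 2**(-n - 1)*(n - 1)

Compute t_(k+1)/t_k: get (k - 2)/(2*(k - 3)).
Take A(k)=1/2, B(k)=1, C(k)=k - 3.
Solve (1/2)·f(k+1) − (1)·f(k) = k - 3.
d = 1 from the (0,0,1) case.
Solve for f: f(k) = -2*(k - 2) (degree 1 ≤ 1).
Then R = B(k−1)f/C = -2*(k - 2)/(k - 3), so s_k = R(k)·t_k = (k - 2)/2**k.
Verify: (3 - k)/(2*2**k) matches t_k.
s_(n+1) = 2**(-n - 1)*(n - 1) and s_(2) = 0, so S(n) = 2**(-n - 1)*(n - 1).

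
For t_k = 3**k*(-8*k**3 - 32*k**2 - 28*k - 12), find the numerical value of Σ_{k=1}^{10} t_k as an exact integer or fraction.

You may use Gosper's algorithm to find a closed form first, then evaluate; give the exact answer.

Σ = -904158276

Compute t_(k+1)/t_k: get 3*(2*k**3 + 14*k**2 + 29*k + 20)/(2*k**3 + 8*k**2 + 7*k + 3).
Take A(k)=3, B(k)=1, C(k)=k**3 + 4*k**2 + 7*k/2 + 3/2.
Set up (3)·f(k+1) − (1)·f(k) − (k**3 + 4*k**2 + 7*k/2 + 3/2) = 0.
deg f ≤ 3 (via 0,0,3).
Solve for f: f(k) = k*(2*k**2 - k + 1)/4 (degree 3 ≤ 3).
R(k) = B(k−1)·f(k)/C(k) = k*(2*k**2 - k + 1)/(2*(k + 3)*(2*k**2 + 2*k + 1)); s_k = R·t_k = 2*3**k*k*(-2*k**2 + k - 1).
Δs = 3**k*(-8*k**3 - 32*k**2 - 28*k - 12), as required.
Sum = s_(11) − s_(1); s_(11) = -904158288, s_(1) = -12 ⇒ -904158276.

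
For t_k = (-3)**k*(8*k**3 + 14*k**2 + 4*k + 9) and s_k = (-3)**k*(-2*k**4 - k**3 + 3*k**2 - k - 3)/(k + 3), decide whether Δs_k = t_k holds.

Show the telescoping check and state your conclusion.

Invalid: residual (-3)**k*(-16*k**4 - 80*k**3 - 90*k**2 - 38*k - 60)/(k**2 + 7*k + 12) ≠ 0.

s_(k+1) = 3*(-3)**k*(2*k**4 + 9*k**3 + 12*k**2 + 6*k + 4)/(k + 4)
s_(k+1) − s_k = (-3)**k*(8*k**5 + 54*k**4 + 118*k**3 + 115*k**2 + 73*k + 48)/(k**2 + 7*k + 12)
(s_(k+1) − s_k) − t_k = (-3)**k*(-16*k**4 - 80*k**3 - 90*k**2 - 38*k - 60)/(k**2 + 7*k + 12)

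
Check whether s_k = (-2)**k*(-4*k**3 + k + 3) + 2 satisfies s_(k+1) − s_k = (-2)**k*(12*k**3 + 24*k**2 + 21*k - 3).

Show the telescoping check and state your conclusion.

valid; difference matches t_k

s_(k+1) = -2*(-2)**k*(k - 4*(k + 1)**3 + 4) + 2
s_(k+1) − s_k = (-2)**k*(4*k**3 - 3*k + 8*(k + 1)**3 - 11)
(s_(k+1) − s_k) − t_k = 0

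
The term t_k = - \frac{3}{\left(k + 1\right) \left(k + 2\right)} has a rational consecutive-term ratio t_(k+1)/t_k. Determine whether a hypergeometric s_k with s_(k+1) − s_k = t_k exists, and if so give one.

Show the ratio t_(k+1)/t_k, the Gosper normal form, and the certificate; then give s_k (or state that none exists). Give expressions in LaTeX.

s_k = - \frac{3 k}{k + 1}

r(k) = (k + 1)/(k + 3) after simplifying.
Normal form (A,B,C) = (k + 1, k + 3, 1).
Solve (k + 1)·f(k+1) − (k + 2)·f(k) = 1.
deg f ≤ 1 (via 1,1,0).
Match coefficients ⇒ f(k) = k.
So s_k = (B(k−1)f/C)·t_k = (k*(k + 2))·t_k = -3*k/(k + 1).
Δs = -3/(k**2 + 3*k + 2), as required.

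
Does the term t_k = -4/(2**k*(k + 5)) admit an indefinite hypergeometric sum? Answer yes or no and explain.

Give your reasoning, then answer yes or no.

Step 1: r(k) = (k + 5)/(2*(k + 6)).
Factor: A=k/2 + 5/2; B=k + 6; C=1.
Set up (k/2 + 5/2)·f(k+1) − (k + 5)·f(k) − (1) = 0.
deg f ≤ -1 (via 1,1,0).
d = -1 < 0 ⇒ no nonzero polynomial f; not summable.

No; the degree bound rules out any f.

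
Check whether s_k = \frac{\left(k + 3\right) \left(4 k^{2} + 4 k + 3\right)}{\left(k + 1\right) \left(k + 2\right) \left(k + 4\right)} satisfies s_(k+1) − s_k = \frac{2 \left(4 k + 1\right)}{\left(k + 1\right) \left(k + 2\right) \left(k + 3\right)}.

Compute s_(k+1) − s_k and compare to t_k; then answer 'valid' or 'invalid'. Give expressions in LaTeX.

Invalid: residual \frac{4 k^{3} + 8 k^{2} - 19 k + 1}{k^{5} + 15 k^{4} + 85 k^{3} + 225 k^{2} + 274 k + 120} ≠ 0.

s_(k+1) = (k + 4)*(4*k + 4*(k + 1)**2 + 7)/((k + 2)*(k + 3)*(k + 5))
s_(k+1) − s_k = (12*k**3 + 82*k**2 + 159*k + 41)/(k**5 + 15*k**4 + 85*k**3 + 225*k**2 + 274*k + 120)
(s_(k+1) − s_k) − t_k = (4*k**3 + 8*k**2 - 19*k + 1)/(k**5 + 15*k**4 + 85*k**3 + 225*k**2 + 274*k + 120)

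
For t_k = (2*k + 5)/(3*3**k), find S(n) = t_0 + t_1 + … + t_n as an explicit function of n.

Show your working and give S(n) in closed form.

t_(k+1)/t_k = (2*k + 7)/(3*(2*k + 5)).
So A=1/3 and B=1, with C=k + 5/2.
Need (1/3)·f(k+1) − (1)·f(k) = k + 5/2.
d = 1 from the (0,0,1) case.
Coefficient equations give f(k) = -3*(k + 3)/2.
R(k) = B(k−1)·f(k)/C(k) = -3*(k + 3)/(2*k + 5); s_k = R·t_k = (-k - 3)/3**k.
s_(k+1) − s_k = (2*k + 5)/(3*3**k) = t_k.
Evaluate: s_(n+1) = 3**(-n - 1)*(-n - 4); subtract s_(0) = -3 ⇒ S(n) = 3**(-n - 1)*(3**(n + 2) - n - 4).

S(n) = 3**(-n - 1)*(3**(n + 2) - n - 4)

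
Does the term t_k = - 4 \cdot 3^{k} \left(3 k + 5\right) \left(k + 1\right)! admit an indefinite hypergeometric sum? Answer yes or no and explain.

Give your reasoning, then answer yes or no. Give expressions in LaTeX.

Yes. s_k = - 4 \cdot 3^{k} \left(k + 1\right)!.

Step 1: r(k) = 3*(k + 2)*(3*k + 8)/(3*k + 5).
Normal form (A,B,C) = (3*k + 6, 1, k + 5/3).
Key eq: (3*k + 6)·f(k+1) = (1)·f(k) + (k + 5/3).
From deg A=1, deg B=0, deg C=1: d=0.
Solve for f: f(k) = 1/3 (degree 0 ≤ 0).
R(k) = B(k−1)·f(k)/C(k) = 1/(3*k + 5); s_k = R·t_k = -4*3**k*factorial(k + 1).
Δs = -4*3**k*(3*k + 5)*factorial(k + 1), as required.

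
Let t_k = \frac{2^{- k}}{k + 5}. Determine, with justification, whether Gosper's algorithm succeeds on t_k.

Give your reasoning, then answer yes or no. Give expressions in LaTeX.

r(k) = (k + 5)/(2*(k + 6)) after simplifying.
Gosper form: A/B · C(k+1)/C(k) with A=k/2 + 5/2, B=k + 6, C=1.
Set up (k/2 + 5/2)·f(k+1) − (k + 5)·f(k) − (1) = 0.
d = -1 from the (1,1,0) case.
d = -1 < 0 ⇒ no nonzero polynomial f; not summable.

No — t_k has no hypergeometric antidifference.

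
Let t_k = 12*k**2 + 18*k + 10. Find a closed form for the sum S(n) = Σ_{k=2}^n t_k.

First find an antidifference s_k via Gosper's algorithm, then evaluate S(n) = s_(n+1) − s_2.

S(n) = 4*n**3 + 15*n**2 + 21*n - 40

r(k) = (6*k**2 + 21*k + 20)/(6*k**2 + 9*k + 5) after simplifying.
Take A(k)=1, B(k)=1, C(k)=k**2 + 3*k/2 + 5/6.
Set up (1)·f(k+1) − (1)·f(k) − (k**2 + 3*k/2 + 5/6) = 0.
Bound: deg f ≤ 3.
Match coefficients ⇒ f(k) = k*(4*k**2 + 3*k + 3)/12.
Then R = B(k−1)f/C = k*(4*k**2 + 3*k + 3)/(2*(6*k**2 + 9*k + 5)), so s_k = R(k)·t_k = k*(4*k**2 + 3*k + 3).
s_(k+1) − s_k = 12*k**2 + 18*k + 10 = t_k.
Evaluate: s_(n+1) = 4*n**3 + 15*n**2 + 21*n + 10; subtract s_(2) = 50 ⇒ S(n) = 4*n**3 + 15*n**2 + 21*n - 40.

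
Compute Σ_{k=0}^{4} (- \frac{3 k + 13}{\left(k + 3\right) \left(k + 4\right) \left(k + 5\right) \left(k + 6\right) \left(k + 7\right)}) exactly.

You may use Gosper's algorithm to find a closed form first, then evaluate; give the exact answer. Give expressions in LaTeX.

Σ = -79/7920

Compute t_(k+1)/t_k: get (k + 3)*(3*k + 16)/((k + 8)*(3*k + 13)).
Normal form (A,B,C) = (k + 3, k + 8, k + 13/3).
f must satisfy (k + 3)·f(k+1) − (k + 7)·f(k) = k + 13/3.
Bound: deg f ≤ 4.
A polynomial solution: f(k) = k*(k + 4)*(k**2 + 14*k + 63)/270.
Certificate R = B(k−1)f/C = k*(k + 4)*(k + 7)*(k**2 + 14*k + 63)/(90*(3*k + 13)) gives s_k = k*(-k**2 - 14*k - 63)/(90*(k**3 + 14*k**2 + 63*k + 90)).
Check: Δs_k = (-3*k - 13)/(k**5 + 25*k**4 + 245*k**3 + 1175*k**2 + 2754*k + 2520). ✓
Evaluate s at k=5 and k=0: -79/7920 and 0; difference -79/7920.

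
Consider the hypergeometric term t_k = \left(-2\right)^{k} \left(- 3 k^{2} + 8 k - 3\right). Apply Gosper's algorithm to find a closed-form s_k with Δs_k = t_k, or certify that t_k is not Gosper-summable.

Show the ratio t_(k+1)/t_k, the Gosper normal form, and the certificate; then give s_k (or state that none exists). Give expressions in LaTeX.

Ratio r(k) = 2*(-3*k**2 + 2*k + 2)/(3*k**2 - 8*k + 3).
Take A(k)=-2, B(k)=1, C(k)=k**2 - 8*k/3 + 1.
f must satisfy (-2)·f(k+1) − (1)·f(k) = k**2 - 8*k/3 + 1.
Degrees (0,0,2) ⇒ d ≤ 2.
Coefficient equations give f(k) = -(k - 3)*(k - 1)/3.
Certificate R = B(k−1)f/C = -(k - 3)*(k - 1)/(3*k**2 - 8*k + 3) gives s_k = (-2)**k*(k**2 - 4*k + 3).
Check: Δs_k = (-2)**k*(-3*k**2 + 8*k - 3). ✓

s_k = \left(-2\right)^{k} \left(k^{2} - 4 k + 3\right)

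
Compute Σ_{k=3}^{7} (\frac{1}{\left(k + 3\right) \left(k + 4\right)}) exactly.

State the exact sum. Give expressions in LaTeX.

Σ = 5/66

Compute t_(k+1)/t_k: get (k + 3)/(k + 5).
Take A(k)=k + 3, B(k)=k + 5, C(k)=1.
Set up (k + 3)·f(k+1) − (k + 4)·f(k) − (1) = 0.
From deg A=1, deg B=1, deg C=0: d=1.
Match coefficients ⇒ f(k) = k/3.
R(k) = B(k−1)·f(k)/C(k) = k*(k + 4)/3; s_k = R·t_k = k/(3*(k + 3)).
s_(k+1) − s_k = 1/(k**2 + 7*k + 12) = t_k.
Sum = s_(8) − s_(3); s_(8) = 8/33, s_(3) = 1/6 ⇒ 5/66.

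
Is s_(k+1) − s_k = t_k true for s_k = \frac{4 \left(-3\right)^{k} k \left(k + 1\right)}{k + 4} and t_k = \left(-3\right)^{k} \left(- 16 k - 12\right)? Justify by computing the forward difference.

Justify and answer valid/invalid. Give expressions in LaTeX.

Invalid: residual \frac{48 \left(-3\right)^{k} \left(k^{2} + 5 k + 3\right)}{k^{2} + 9 k + 20} ≠ 0.

s_(k+1) = 4*(-3)**(k + 1)*(k + 1)*(k + 2)/(k + 5)
s_(k+1) − s_k = 4*(-3)**k*(k + 1)*(-k*(k + 5) - 3*(k + 2)*(k + 4))/((k + 4)*(k + 5))
(s_(k+1) − s_k) − t_k = 48*(-3)**k*(k**2 + 5*k + 3)/(k**2 + 9*k + 20)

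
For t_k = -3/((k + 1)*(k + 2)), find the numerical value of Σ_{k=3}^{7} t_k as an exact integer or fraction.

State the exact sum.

Σ = -5/12

Ratio r(k) = (k + 1)/(k + 3).
A = k + 1, B = k + 3, C = 1.
Set up (k + 1)·f(k+1) − (k + 2)·f(k) − (1) = 0.
From deg A=1, deg B=1, deg C=0: d=1.
Solving with deg f ≤ 1: f(k) = k.
R(k) = B(k−1)·f(k)/C(k) = k*(k + 2); s_k = R·t_k = -3*k/(k + 1).
Check: Δs_k = -3/(k**2 + 3*k + 2). ✓
Evaluate s at k=8 and k=3: -8/3 and -9/4; difference -5/12.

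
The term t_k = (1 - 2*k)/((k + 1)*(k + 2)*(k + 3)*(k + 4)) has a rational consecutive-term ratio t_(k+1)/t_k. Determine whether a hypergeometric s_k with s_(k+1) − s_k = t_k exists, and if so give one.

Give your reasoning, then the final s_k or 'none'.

r(k) = (k + 1)*(2*k + 1)/((k + 5)*(2*k - 1)) after simplifying.
So A=k + 1 and B=k + 5, with C=k - 1/2.
f must satisfy (k + 1)·f(k+1) − (k + 4)·f(k) = k - 1/2.
From deg A=1, deg B=1, deg C=1: d=3.
A polynomial solution: f(k) = -k/2.
Get s_k = R·t_k = k/((k + 1)*(k + 2)*(k + 3)) with R(k) = B(k−1)f(k)/C(k) = -k*(k + 4)/(2*k - 1).
Check: Δs_k = (-k*(k + 4) + (k + 1)**2)/((k + 1)*(k + 2)*(k + 3)*(k + 4)). ✓

s_k = k/((k + 1)*(k + 2)*(k + 3))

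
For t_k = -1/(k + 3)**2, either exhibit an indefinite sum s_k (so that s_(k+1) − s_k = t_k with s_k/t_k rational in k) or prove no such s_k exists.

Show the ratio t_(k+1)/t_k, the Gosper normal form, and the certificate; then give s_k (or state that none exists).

none (Gosper's algorithm certifies no s_k)

t_(k+1)/t_k = (k + 3)**2/(k + 4)**2.
Normal form (A,B,C) = (k**2 + 6*k + 9, k**2 + 8*k + 16, 1).
Need (k**2 + 6*k + 9)·f(k+1) − (k**2 + 6*k + 9)·f(k) = 1.
deg f ≤ 0 (via 2,2,0).
Generic f = c0 gives residual -1; -1 = 0 cannot hold, so t_k is not Gosper-summable.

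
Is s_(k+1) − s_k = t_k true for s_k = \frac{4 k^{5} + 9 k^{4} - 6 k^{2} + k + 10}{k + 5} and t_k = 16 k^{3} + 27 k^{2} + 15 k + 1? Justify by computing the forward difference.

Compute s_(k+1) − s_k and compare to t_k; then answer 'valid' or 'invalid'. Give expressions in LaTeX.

Invalid: residual \frac{6 k \left(- 6 k^{3} - 53 k^{2} - 76 k - 39\right)}{k^{2} + 11 k + 30} ≠ 0.

s_(k+1) = (k + 4*(k + 1)**5 + 9*(k + 1)**4 - 6*(k + 1)**2 + 11)/(k + 6)
s_(k+1) − s_k = (16*k**5 + 167*k**4 + 474*k**3 + 520*k**2 + 227*k + 30)/(k**2 + 11*k + 30)
(s_(k+1) − s_k) − t_k = 6*k*(-6*k**3 - 53*k**2 - 76*k - 39)/(k**2 + 11*k + 30)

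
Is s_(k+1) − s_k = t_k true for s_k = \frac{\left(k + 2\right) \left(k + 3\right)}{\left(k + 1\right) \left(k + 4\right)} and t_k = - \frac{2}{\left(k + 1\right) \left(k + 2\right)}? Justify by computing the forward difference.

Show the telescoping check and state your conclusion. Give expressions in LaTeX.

Invalid: residual \frac{2 \left(k^{2} + 7 k + 14\right)}{k^{4} + 12 k^{3} + 49 k^{2} + 78 k + 40} ≠ 0.

s_(k+1) = (k + 3)*(k + 4)/((k + 2)*(k + 5))
s_(k+1) − s_k = 4*(-k - 3)/(k**4 + 12*k**3 + 49*k**2 + 78*k + 40)
(s_(k+1) − s_k) − t_k = 2*(k**2 + 7*k + 14)/(k**4 + 12*k**3 + 49*k**2 + 78*k + 40)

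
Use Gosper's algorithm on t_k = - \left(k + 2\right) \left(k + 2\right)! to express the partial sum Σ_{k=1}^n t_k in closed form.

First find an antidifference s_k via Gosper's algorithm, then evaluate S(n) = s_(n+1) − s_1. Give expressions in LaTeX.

Ratio r(k) = (k + 3)**2/(k + 2).
Gosper form: A/B · C(k+1)/C(k) with A=k + 3, B=1, C=k + 2.
Need (k + 3)·f(k+1) − (1)·f(k) = k + 2.
Degrees (1,0,1) ⇒ d ≤ 0.
A polynomial solution: f(k) = 1.
R(k) = B(k−1)·f(k)/C(k) = 1/(k + 2); s_k = R·t_k = -factorial(k + 2).
Verify: -(k + 2)*factorial(k + 2) matches t_k.
Telescope: S(n) = s_(n+1) − s_(1) = -factorial(n + 3) − (-6) = 6 - factorial(n + 3).

S(n) = 6 - \left(n + 3\right)!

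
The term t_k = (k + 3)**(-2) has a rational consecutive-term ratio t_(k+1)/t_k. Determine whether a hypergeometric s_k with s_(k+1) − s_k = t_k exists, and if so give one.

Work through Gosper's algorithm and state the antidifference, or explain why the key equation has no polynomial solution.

not Gosper-summable; s_k does not exist

The ratio is (k + 3)**2/(k + 4)**2.
Take A(k)=k**2 + 6*k + 9, B(k)=k**2 + 8*k + 16, C(k)=1.
Key eq: (k**2 + 6*k + 9)·f(k+1) = (k**2 + 6*k + 9)·f(k) + (1).
Degrees (2,2,0) ⇒ d ≤ 0.
Put f(k) = c0: A·f(k+1) − B(k−1)·f(k) − C = -1; need -1 = 0 — inconsistent ⇒ no f, not summable.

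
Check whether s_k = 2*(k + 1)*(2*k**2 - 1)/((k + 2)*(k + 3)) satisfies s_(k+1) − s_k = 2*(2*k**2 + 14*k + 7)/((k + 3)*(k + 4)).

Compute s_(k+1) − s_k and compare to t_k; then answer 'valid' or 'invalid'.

Invalid: residual 4*(-5*k - 3)/(k**3 + 9*k**2 + 26*k + 24) ≠ 0.

s_(k+1) = 2*(k + 2)*(2*(k + 1)**2 - 1)/((k + 3)*(k + 4))
s_(k+1) − s_k = 2*(2*k**3 + 18*k**2 + 25*k + 8)/(k**3 + 9*k**2 + 26*k + 24)
(s_(k+1) − s_k) − t_k = 4*(-5*k - 3)/(k**3 + 9*k**2 + 26*k + 24)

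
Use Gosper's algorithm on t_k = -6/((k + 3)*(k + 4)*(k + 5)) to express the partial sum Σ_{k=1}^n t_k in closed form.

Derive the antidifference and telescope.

S(n) = 3*n*(-n - 9)/(20*(n**2 + 9*n + 20))

Step 1: r(k) = (k + 3)/(k + 6).
Gosper form: A/B · C(k+1)/C(k) with A=k + 3, B=k + 6, C=1.
f must satisfy (k + 3)·f(k+1) − (k + 5)·f(k) = 1.
From deg A=1, deg B=1, deg C=0: d=2.
Solve for f: f(k) = k*(k + 7)/24 (degree 2 ≤ 2).
Get s_k = R·t_k = k*(-k - 7)/(4*(k + 3)*(k + 4)) with R(k) = B(k−1)f(k)/C(k) = k*(k + 5)*(k + 7)/24.
Check: Δs_k = -6/(k**3 + 12*k**2 + 47*k + 60). ✓
Telescope: S(n) = s_(n+1) − s_(1) = (-n**2 - 9*n - 8)/(4*(n**2 + 9*n + 20)) − (-1/10) = 3*n*(-n - 9)/(20*(n**2 + 9*n + 20)).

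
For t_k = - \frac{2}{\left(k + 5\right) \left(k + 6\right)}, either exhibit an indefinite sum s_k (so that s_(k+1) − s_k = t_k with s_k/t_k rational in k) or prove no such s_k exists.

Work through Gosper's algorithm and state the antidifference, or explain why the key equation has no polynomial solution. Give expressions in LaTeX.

s_k = - \frac{2 k}{5 k + 25}

r(k) = (k + 5)/(k + 7) after simplifying.
So A=k + 5 and B=k + 7, with C=1.
Solve (k + 5)·f(k+1) − (k + 6)·f(k) = 1.
Degrees (1,1,0) ⇒ d ≤ 1.
Solve for f: f(k) = k/5 (degree 1 ≤ 1).
R(k) = B(k−1)·f(k)/C(k) = k*(k + 6)/5; s_k = R·t_k = -2*k/(5*k + 25).
Check: Δs_k = -2/(k**2 + 11*k + 30). ✓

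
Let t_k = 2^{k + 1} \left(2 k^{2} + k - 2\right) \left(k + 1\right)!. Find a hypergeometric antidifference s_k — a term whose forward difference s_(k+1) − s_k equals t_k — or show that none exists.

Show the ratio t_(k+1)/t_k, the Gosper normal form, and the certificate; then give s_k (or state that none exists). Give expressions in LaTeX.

t_(k+1)/t_k = 2*(k + 2)*(k + 2*(k + 1)**2 - 1)/(2*k**2 + k - 2).
So A=2*k + 4 and B=1, with C=k**2 + k/2 - 1.
Solve (2*k + 4)·f(k+1) − (1)·f(k) = k**2 + k/2 - 1.
From deg A=1, deg B=0, deg C=2: d=1.
Match coefficients ⇒ f(k) = (k - 2)/2.
So s_k = (B(k−1)f/C)·t_k = ((k - 2)/(2*k**2 + k - 2))·t_k = 2**(k + 1)*(k - 2)*factorial(k + 1).
Δs = 2**(k + 1)*(2*k**2 + k - 2)*factorial(k + 1), as required.

s_k = 2^{k + 1} \left(k - 2\right) \left(k + 1\right)!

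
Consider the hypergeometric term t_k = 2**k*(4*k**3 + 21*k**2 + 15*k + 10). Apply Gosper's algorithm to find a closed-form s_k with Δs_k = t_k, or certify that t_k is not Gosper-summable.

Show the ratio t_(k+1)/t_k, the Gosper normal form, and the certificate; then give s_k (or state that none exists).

s_k = 2**k*(4*k**3 - 3*k**2 + 3*k + 2)

Ratio r(k) = 2*(4*k**3 + 33*k**2 + 69*k + 50)/(4*k**3 + 21*k**2 + 15*k + 10).
Take A(k)=2, B(k)=1, C(k)=k**3 + 21*k**2/4 + 15*k/4 + 5/2.
Need (2)·f(k+1) − (1)·f(k) = k**3 + 21*k**2/4 + 15*k/4 + 5/2.
d = 3 from the (0,0,3) case.
Solving with deg f ≤ 3: f(k) = (4*k**3 - 3*k**2 + 3*k + 2)/4.
Then R = B(k−1)f/C = (4*k**3 - 3*k**2 + 3*k + 2)/(4*k**3 + 21*k**2 + 15*k + 10), so s_k = R(k)·t_k = 2**k*(4*k**3 - 3*k**2 + 3*k + 2).
Check: Δs_k = 2**k*(4*k**3 + 21*k**2 + 15*k + 10). ✓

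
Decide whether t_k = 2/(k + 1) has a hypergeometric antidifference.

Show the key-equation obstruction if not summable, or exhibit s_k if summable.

Step 1: r(k) = (k + 1)/(k + 2).
Take A(k)=k + 1, B(k)=k + 2, C(k)=1.
Need (k + 1)·f(k+1) − (k + 1)·f(k) = 1.
Bound: deg f ≤ 0.
Write f(k) = c0. Then LHS − RHS = -1, requiring -1 = 0: contradictory. No certificate.

No. Not Gosper-summable.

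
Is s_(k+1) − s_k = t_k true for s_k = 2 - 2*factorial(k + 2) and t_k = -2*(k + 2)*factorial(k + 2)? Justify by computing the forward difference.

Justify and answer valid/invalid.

Valid — Δs_k = t_k.

s_(k+1) = 2 - 2*factorial(k + 3)
s_(k+1) − s_k = -2*(k + 2)*factorial(k + 2)
(s_(k+1) − s_k) − t_k = 0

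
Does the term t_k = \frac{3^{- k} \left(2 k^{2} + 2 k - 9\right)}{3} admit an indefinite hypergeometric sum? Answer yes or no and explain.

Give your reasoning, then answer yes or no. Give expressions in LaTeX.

Yes. s_k = 3^{- k} \left(- k^{2} - 2 k + 3\right).

Ratio r(k) = (2*k**2 + 6*k - 5)/(3*(2*k**2 + 2*k - 9)).
So A=1/3 and B=1, with C=k**2 + k - 9/2.
f must satisfy (1/3)·f(k+1) − (1)·f(k) = k**2 + k - 9/2.
Degrees (0,0,2) ⇒ d ≤ 2.
Match coefficients ⇒ f(k) = -3*(k - 1)*(k + 3)/2.
So s_k = (B(k−1)f/C)·t_k = (-3*(k - 1)*(k + 3)/(2*k**2 + 2*k - 9))·t_k = (-k**2 - 2*k + 3)/3**k.
s_(k+1) − s_k = (2*k**2 + 2*k - 9)/(3*3**k) = t_k.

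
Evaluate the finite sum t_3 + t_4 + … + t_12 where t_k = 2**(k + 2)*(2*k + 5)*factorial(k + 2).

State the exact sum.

Step 1: r(k) = 2*(k + 3)*(2*k + 7)/(2*k + 5).
Gosper form: A/B · C(k+1)/C(k) with A=2*k + 6, B=1, C=k + 5/2.
Key eq: (2*k + 6)·f(k+1) = (1)·f(k) + (k + 5/2).
Bound: deg f ≤ 0.
Solve for f: f(k) = 1/2 (degree 0 ≤ 0).
Then R = B(k−1)f/C = 1/(2*k + 5), so s_k = R(k)·t_k = 2**(k + 2)*factorial(k + 2).
Check: Δs_k = 2**(k + 2)*(2*k + 5)*factorial(k + 2). ✓
Evaluate s at k=13 and k=3: 42849873690624000 and 3840; difference 42849873690620160.

Σ = 42849873690620160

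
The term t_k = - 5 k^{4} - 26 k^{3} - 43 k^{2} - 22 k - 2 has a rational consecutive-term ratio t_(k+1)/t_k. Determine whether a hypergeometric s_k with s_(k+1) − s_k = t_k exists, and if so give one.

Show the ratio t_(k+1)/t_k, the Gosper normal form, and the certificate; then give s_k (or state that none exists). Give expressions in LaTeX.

Compute t_(k+1)/t_k: get (5*k**4 + 46*k**3 + 151*k**2 + 206*k + 98)/(5*k**4 + 26*k**3 + 43*k**2 + 22*k + 2).
Take A(k)=1, B(k)=1, C(k)=k**4 + 26*k**3/5 + 43*k**2/5 + 22*k/5 + 2/5.
f must satisfy (1)·f(k+1) − (1)·f(k) = k**4 + 26*k**3/5 + 43*k**2/5 + 22*k/5 + 2/5.
Degrees (0,0,4) ⇒ d ≤ 5.
Solving with deg f ≤ 5: f(k) = k*(k**4 + 4*k**3 + 3*k**2 - 4*k - 2)/5.
Then R = B(k−1)f/C = k*(k**4 + 4*k**3 + 3*k**2 - 4*k - 2)/(5*k**4 + 26*k**3 + 43*k**2 + 22*k + 2), so s_k = R(k)·t_k = k*(-k**4 - 4*k**3 - 3*k**2 + 4*k + 2).
Verify: -5*k**4 - 26*k**3 - 43*k**2 - 22*k - 2 matches t_k.

s_k = k \left(- k^{4} - 4 k^{3} - 3 k^{2} + 4 k + 2\right)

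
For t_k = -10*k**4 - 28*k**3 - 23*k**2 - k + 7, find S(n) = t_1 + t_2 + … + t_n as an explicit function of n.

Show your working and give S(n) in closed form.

t_(k+1)/t_k = (10*k**4 + 68*k**3 + 167*k**2 + 171*k + 55)/(10*k**4 + 28*k**3 + 23*k**2 + k - 7).
So A=1 and B=1, with C=k**4 + 14*k**3/5 + 23*k**2/10 + k/10 - 7/10.
Solve (1)·f(k+1) − (1)·f(k) = k**4 + 14*k**3/5 + 23*k**2/10 + k/10 - 7/10.
Bound: deg f ≤ 5.
Match coefficients ⇒ f(k) = k*(2*k**4 + 2*k**3 - 3*k**2 - 4*k - 4)/10.
R(k) = B(k−1)·f(k)/C(k) = k*(2*k**4 + 2*k**3 - 3*k**2 - 4*k - 4)/(10*k**4 + 28*k**3 + 23*k**2 + k - 7); s_k = R·t_k = k*(-2*k**4 - 2*k**3 + 3*k**2 + 4*k + 4).
Δs = -10*k**4 - 28*k**3 - 23*k**2 - k + 7, as required.
Σ_(k=1)^n t_k = s_(n+1) − s_(1) = (-2*n**5 - 12*n**4 - 25*n**3 - 19*n**2 + 3*n + 7) − (7), i.e. n*(-2*n**4 - 12*n**3 - 25*n**2 - 19*n + 3).

S(n) = n*(-2*n**4 - 12*n**3 - 25*n**2 - 19*n + 3)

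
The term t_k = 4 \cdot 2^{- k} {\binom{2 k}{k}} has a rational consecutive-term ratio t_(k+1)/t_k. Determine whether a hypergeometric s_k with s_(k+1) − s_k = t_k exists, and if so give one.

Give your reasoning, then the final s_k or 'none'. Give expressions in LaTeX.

Compute t_(k+1)/t_k: get (2*k + 1)/(k + 1).
So A=2*k + 1 and B=k + 1, with C=1.
Need (2*k + 1)·f(k+1) − (k)·f(k) = 1.
deg f ≤ -1 (via 1,1,0).
deg f ≤ -1 is impossible — no certificate.

none — t_k is not Gosper-summable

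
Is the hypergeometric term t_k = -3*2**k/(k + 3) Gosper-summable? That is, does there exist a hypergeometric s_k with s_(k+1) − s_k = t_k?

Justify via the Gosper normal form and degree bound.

r(k) = 2*(k + 3)/(k + 4) after simplifying.
A = 2*k + 6, B = k + 4, C = 1.
f must satisfy (2*k + 6)·f(k+1) − (k + 3)·f(k) = 1.
From deg A=1, deg B=1, deg C=0: d=-1.
Negative degree bound (-1): no f exists, t_k not Gosper-summable.

No — t_k has no hypergeometric antidifference.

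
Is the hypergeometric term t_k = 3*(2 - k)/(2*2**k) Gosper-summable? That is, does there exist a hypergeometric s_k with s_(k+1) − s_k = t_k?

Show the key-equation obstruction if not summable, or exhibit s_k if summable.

Yes. s_k = 3*(k - 1)/2**k.

The ratio is (k - 1)/(2*(k - 2)).
So A=1/2 and B=1, with C=k - 2.
Set up (1/2)·f(k+1) − (1)·f(k) − (k - 2) = 0.
Degrees (0,0,1) ⇒ d ≤ 1.
Solve for f: f(k) = -2*(k - 1) (degree 1 ≤ 1).
Then R = B(k−1)f/C = -2*(k - 1)/(k - 2), so s_k = R(k)·t_k = 3*(k - 1)/2**k.
s_(k+1) − s_k = 3*(2 - k)/(2*2**k) = t_k.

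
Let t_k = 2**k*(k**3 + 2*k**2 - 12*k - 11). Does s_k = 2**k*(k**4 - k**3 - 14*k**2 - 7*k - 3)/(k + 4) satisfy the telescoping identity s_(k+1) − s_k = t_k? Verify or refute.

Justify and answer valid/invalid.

s_(k+1) = 2**(k + 1)*(k**4 + 3*k**3 - 11*k**2 - 34*k - 24)/(k + 5)
s_(k+1) − s_k = 2**k*(k**5 + 10*k**4 + 21*k**3 - 79*k**2 - 282*k - 177)/(k**2 + 9*k + 20)
(s_(k+1) − s_k) − t_k = 2**k*(-k**4 - 5*k**3 + 57*k + 43)/(k**2 + 9*k + 20)

Invalid: residual 2**k*(-k**4 - 5*k**3 + 57*k + 43)/(k**2 + 9*k + 20) ≠ 0.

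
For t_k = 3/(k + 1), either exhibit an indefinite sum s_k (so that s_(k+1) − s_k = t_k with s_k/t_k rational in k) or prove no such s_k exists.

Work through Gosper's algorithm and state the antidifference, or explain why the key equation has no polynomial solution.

Compute t_(k+1)/t_k: get (k + 1)/(k + 2).
A = k + 1, B = k + 2, C = 1.
Key eq: (k + 1)·f(k+1) = (k + 1)·f(k) + (1).
deg f ≤ 0 (via 1,1,0).
f = c0 ⇒ A·f(k+1) − B(k−1)·f(k) − C = -1. The system {-1 = 0} is inconsistent; no antidifference.

not Gosper-summable; s_k does not exist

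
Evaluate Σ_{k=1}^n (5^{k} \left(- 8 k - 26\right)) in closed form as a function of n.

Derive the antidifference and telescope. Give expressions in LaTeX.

r(k) = 5*(4*k + 17)/(4*k + 13) after simplifying.
Factor: A=5; B=1; C=k + 13/4.
f must satisfy (5)·f(k+1) − (1)·f(k) = k + 13/4.
From deg A=0, deg B=0, deg C=1: d=1.
Match coefficients ⇒ f(k) = (k + 2)/4.
So s_k = (B(k−1)f/C)·t_k = ((k + 2)/(4*k + 13))·t_k = -2*5**k*(k + 2).
Verify: 5**k*(-8*k - 26) matches t_k.
s_(n+1) = 10*5**n*(-n - 3) and s_(1) = -30, so S(n) = -10*5**n*n - 30*5**n + 30.

S(n) = - 10 \cdot 5^{n} n - 30 \cdot 5^{n} + 30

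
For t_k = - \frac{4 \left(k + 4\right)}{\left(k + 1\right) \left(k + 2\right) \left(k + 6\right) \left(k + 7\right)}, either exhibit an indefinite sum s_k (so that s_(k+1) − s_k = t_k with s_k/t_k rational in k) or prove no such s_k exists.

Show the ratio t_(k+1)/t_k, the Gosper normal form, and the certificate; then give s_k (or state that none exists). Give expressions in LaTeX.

s_k = \frac{k \left(- k - 7\right)}{3 \left(k^{2} + 7 k + 6\right)}

Compute t_(k+1)/t_k: get (k + 1)*(k + 5)*(k + 6)/((k + 3)*(k + 4)*(k + 8)).
Normal form (A,B,C) = (k + 1, k + 8, k**4 + 16*k**3 + 95*k**2 + 248*k + 240).
Solve (k + 1)·f(k+1) − (k + 7)·f(k) = k**4 + 16*k**3 + 95*k**2 + 248*k + 240.
d = 6 from the (1,1,4) case.
A polynomial solution: f(k) = k*(k + 2)*(k + 3)*(k + 4)*(k + 5)*(k + 7)/12.
Get s_k = R·t_k = k*(-k - 7)/(3*(k**2 + 7*k + 6)) with R(k) = B(k−1)f(k)/C(k) = k*(k + 2)*(k + 7)**2/(12*(k + 4)).
Δs = 4*(-k - 4)/(k**4 + 16*k**3 + 83*k**2 + 152*k + 84), as required.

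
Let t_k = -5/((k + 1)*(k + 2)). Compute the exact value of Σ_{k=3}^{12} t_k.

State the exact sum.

Ratio r(k) = (k + 1)/(k + 3).
A = k + 1, B = k + 3, C = 1.
Solve (k + 1)·f(k+1) − (k + 2)·f(k) = 1.
From deg A=1, deg B=1, deg C=0: d=1.
Solving with deg f ≤ 1: f(k) = k.
Certificate R = B(k−1)f/C = k*(k + 2) gives s_k = -5*k/(k + 1).
Δs = -5/(k**2 + 3*k + 2), as required.
Telescoping: Σ = s_(13) − s_(3) = -65/14 − (-15/4) = -25/28.

Σ = -25/28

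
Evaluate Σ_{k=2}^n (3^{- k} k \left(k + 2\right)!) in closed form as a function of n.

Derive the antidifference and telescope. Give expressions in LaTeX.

Step 1: r(k) = (k + 1)*(k + 3)/(3*k).
Take A(k)=k/3 + 1, B(k)=1, C(k)=k.
Set up (k/3 + 1)·f(k+1) − (1)·f(k) − (k) = 0.
From deg A=1, deg B=0, deg C=1: d=0.
A polynomial solution: f(k) = 3.
R(k) = B(k−1)·f(k)/C(k) = 3/k; s_k = R·t_k = 3**(1 - k)*factorial(k + 2).
Verify: k*factorial(k + 2)/3**k matches t_k.
Evaluate: s_(n+1) = factorial(n + 3)/3**n; subtract s_(2) = 8 ⇒ S(n) = -8 + factorial(n + 3)/3**n.

S(n) = -8 + 3^{- n} \left(n + 3\right)!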